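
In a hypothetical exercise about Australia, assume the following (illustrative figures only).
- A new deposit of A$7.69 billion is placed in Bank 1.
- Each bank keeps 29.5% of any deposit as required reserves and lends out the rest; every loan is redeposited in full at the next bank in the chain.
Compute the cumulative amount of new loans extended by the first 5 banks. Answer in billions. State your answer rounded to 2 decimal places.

Bank i lends (1 − rr)^i of the original deposit: Bank 1 lends 7.69·0.7050 ≈ 5.4215, Bank 2 lends 7.69·0.7050² ≈ 3.8221, and so on.
Summing a geometric series: total = 7.69·[0.7050·(1 − 0.7050^5) / (1 − 0.7050)] ≈ 15.1771 billion.

A$15.18 billion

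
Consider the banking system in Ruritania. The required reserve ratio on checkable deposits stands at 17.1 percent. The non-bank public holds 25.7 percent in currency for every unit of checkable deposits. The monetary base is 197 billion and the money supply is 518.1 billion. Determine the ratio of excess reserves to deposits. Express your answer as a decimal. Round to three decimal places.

0.050

Using m = M/MB = 518.1/197 ≈ 2.629949. Since m = (1 + c)/(c + rr + e), the denominator satisfies c + rr + e = (1 + c)/m = (1 + 0.257) / 2.629949 ≈ 0.477956.
With c = 0.257 and rr = 0.171, the ratio of excess reserves to deposits is 0.477956 − 0.257 − 0.171 = 0.049956.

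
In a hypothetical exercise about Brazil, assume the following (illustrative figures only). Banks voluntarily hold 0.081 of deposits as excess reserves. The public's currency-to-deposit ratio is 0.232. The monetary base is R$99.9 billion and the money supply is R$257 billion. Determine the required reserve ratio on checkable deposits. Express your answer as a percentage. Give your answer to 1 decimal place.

16.6%

Using m = M/MB = 257/99.9 ≈ 2.572573. Since m = (1 + c)/(c + rr + e), the denominator satisfies c + rr + e = (1 + c)/m = (1 + 0.232) / 2.572573 ≈ 0.478898.
With c = 0.232 and e = 0.081, the required reserve ratio on checkable deposits is 0.478898 − 0.232 − 0.081 = 0.165898.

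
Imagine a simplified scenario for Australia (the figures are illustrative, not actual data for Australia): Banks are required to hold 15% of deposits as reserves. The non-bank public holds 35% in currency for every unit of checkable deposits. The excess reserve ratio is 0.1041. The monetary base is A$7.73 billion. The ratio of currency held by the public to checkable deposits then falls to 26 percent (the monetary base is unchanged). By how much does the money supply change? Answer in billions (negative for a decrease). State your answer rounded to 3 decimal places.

A$1.671 billion

Initially m₁ = (1 + 0.35) / (0.15 + 0.1041 + 0.35) ≈ 2.23473, so M₁ = 2.23473 × 7.73 ≈ 17.2745 billion.
After the change m₂ = (1 + 0.26) / (0.15 + 0.1041 + 0.26) ≈ 2.45089, so M₂ = 2.45089 × 7.73 ≈ 18.9454 billion.
ΔM = M₂ − M₁ = 18.9454 − 17.2745 = 1.6709 billion.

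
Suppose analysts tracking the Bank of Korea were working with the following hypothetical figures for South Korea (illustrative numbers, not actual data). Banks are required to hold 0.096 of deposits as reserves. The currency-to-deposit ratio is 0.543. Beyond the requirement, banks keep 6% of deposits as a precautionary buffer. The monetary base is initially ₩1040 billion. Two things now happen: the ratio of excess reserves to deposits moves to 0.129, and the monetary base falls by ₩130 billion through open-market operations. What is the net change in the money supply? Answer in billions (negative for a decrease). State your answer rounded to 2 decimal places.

-467.44 billion

Before: m₁ = (1 + 0.543) / (0.096 + 0.06 + 0.543) ≈ 2.2074392, MB₁ = 1040, so M₁ = 2.2074392 × 1040 ≈ 2295.7368 billion.
After: m₂ = (1 + 0.543) / (0.096 + 0.129 + 0.543) ≈ 2.0091146, MB₂ = 1040 − 130 = 910, so M₂ = 2.0091146 × 910 ≈ 1828.2943 billion.
ΔM = M₂ − M₁ = 1828.2943 − 2295.7368 = -467.4425 billion.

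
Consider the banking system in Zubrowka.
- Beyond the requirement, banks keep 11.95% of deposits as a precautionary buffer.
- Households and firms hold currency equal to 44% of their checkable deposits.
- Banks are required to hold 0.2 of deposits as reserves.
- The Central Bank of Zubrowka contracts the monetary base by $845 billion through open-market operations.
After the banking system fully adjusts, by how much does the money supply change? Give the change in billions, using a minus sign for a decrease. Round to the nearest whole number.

-1602 billion

The money multiplier is m = (1 + c) / (rr + e + c) = (1 + 0.44) / (0.2 + 0.1195 + 0.44) ≈ 1.8960.
The sale removes 845 billion of base, so ΔM = m × ΔMB = 1.8960 × (−845) = -1602.12 billion.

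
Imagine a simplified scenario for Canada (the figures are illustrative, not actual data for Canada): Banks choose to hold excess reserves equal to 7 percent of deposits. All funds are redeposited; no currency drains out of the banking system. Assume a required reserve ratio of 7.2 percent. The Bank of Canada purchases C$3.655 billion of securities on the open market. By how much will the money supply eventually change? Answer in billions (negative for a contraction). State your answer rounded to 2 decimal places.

C$25.74 billion

The money multiplier is m = 1 / (rr + e) = 1 / (0.072 + 0.07) ≈ 7.0423.
The purchase adds 3.655 billion of base, so ΔM = m × ΔMB = 7.0423 × (+3.655) ≈ 25.7396 billion.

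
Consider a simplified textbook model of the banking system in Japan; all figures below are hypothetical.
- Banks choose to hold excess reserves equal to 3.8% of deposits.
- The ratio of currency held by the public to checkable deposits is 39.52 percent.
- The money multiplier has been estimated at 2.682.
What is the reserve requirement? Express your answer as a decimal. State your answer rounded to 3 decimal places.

Using m = 2.682. Since m = (1 + c)/(c + rr + e), the denominator satisfies c + rr + e = (1 + c)/m = (1 + 0.3952) / 2.682 ≈ 0.520209.
With c = 0.3952 and e = 0.038, the reserve requirement is 0.520209 − 0.3952 − 0.038 = 0.087009.

0.087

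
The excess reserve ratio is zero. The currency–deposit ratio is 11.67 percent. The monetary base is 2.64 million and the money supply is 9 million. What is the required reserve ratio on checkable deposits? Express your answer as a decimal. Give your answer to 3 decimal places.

0.211

Using m = M/MB = 9/2.64 ≈ 3.409091. Since m = (1 + c)/(c + rr + e), the denominator satisfies c + rr + e = (1 + c)/m = (1 + 0.1167) / 3.409091 ≈ 0.327565.
With c = 0.1167 and e = 0, the required reserve ratio on checkable deposits is 0.327565 − 0.1167 − 0 = 0.210865.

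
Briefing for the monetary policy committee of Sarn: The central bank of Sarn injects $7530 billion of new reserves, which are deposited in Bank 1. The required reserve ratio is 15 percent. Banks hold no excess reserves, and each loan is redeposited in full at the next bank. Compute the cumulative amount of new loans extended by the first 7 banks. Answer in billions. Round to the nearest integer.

Bank i lends (1 − rr)^i of the original deposit: Bank 1 lends 7530·0.8500 = 6400.5000, Bank 2 lends 7530·0.8500² = 5440.4250, and so on.
Summing a geometric series: total = 7530·[0.8500·(1 − 0.8500^7) / (1 − 0.8500)] ≈ 28990.9756 billion.

$28991 billion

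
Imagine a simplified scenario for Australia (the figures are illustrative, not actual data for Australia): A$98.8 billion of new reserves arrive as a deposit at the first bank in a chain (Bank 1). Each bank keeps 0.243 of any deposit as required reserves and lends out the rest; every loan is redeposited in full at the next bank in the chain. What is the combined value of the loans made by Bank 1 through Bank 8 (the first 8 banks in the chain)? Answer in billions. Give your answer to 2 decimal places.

Bank i lends (1 − rr)^i of the original deposit: Bank 1 lends 98.8·0.7570 = 74.7916, Bank 2 lends 98.8·0.7570² ≈ 56.6172, and so on.
Summing a geometric series: total = 98.8·[0.7570·(1 − 0.7570^8) / (1 − 0.7570)] ≈ 274.5939 billion.

A$274.59 billion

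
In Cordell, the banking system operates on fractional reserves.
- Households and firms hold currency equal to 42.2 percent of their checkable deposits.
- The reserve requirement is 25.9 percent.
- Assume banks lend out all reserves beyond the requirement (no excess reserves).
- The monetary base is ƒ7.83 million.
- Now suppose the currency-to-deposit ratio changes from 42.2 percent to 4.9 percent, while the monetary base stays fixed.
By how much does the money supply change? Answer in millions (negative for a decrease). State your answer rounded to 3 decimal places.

ƒ10.318 million

Initially m₁ = (1 + 0.422) / (0.259 + 0.422) ≈ 2.08811, so M₁ = 2.08811 × 7.83 ≈ 16.3499 million.
After the change m₂ = (1 + 0.049) / (0.259 + 0.049) ≈ 3.40584, so M₂ = 3.40584 × 7.83 ≈ 26.6677 million.
ΔM = M₂ − M₁ = 26.6677 − 16.3499 = 10.3178 million.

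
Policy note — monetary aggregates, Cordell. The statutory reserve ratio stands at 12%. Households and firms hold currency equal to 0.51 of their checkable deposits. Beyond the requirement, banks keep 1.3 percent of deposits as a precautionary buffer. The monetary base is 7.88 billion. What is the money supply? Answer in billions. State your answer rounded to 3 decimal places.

The money multiplier is m = (1 + c) / (rr + e + c) = (1 + 0.51) / (0.12 + 0.013 + 0.51) ≈ 2.34837.
So M = m × MB = 2.34837 × 7.88 ≈ 18.5052 billion.

18.505 billion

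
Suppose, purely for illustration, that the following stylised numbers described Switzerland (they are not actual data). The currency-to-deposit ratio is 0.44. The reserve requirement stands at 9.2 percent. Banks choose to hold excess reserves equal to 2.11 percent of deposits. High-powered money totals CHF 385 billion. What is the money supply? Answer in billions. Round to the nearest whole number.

The money multiplier is m = (1 + c) / (rr + e + c) = (1 + 0.44) / (0.092 + 0.0211 + 0.44) ≈ 2.6035.
So M = m × MB = 2.6035 × 385 = 1002.3475 billion.

CHF 1002 billion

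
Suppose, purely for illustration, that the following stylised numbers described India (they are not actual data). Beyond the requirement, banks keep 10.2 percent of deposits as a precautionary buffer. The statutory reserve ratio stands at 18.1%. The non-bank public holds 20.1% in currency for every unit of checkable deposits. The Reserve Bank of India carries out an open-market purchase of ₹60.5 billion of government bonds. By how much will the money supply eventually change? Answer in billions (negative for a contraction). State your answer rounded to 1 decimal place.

₹150.1 billion

The money multiplier is m = (1 + c) / (rr + e + c) = (1 + 0.201) / (0.181 + 0.102 + 0.201) ≈ 2.4814.
The purchase adds 60.5 billion of base, so ΔM = m × ΔMB = 2.4814 × (+60.5) = 150.1247 billion.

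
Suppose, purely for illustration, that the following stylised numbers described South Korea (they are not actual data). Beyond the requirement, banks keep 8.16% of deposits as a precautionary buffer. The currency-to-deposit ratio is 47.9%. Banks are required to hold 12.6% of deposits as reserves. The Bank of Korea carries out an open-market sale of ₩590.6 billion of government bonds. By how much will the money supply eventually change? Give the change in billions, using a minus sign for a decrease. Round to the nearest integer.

-1272 billion

The money multiplier is m = (1 + c) / (rr + e + c) = (1 + 0.479) / (0.126 + 0.0816 + 0.479) ≈ 2.1541.
The sale removes 590.6 billion of base, so ΔM = m × ΔMB = 2.1541 × (−590.6) ≈ -1272.2115 billion.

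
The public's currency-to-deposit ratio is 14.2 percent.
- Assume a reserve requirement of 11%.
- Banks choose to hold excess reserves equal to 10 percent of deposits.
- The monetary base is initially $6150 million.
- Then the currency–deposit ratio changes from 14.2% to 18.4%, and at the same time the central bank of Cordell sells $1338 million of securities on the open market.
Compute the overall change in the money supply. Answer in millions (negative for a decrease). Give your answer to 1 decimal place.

Before: m₁ = (1 + 0.142) / (0.11 + 0.1 + 0.142) ≈ 3.244318, MB₁ = 6150, so M₁ = 3.244318 × 6150 = 19952.5557 million.
After: m₂ = (1 + 0.184) / (0.11 + 0.1 + 0.184) ≈ 3.005076, MB₂ = 6150 − 1338 = 4812, so M₂ = 3.005076 × 4812 ≈ 14460.4257 million.
ΔM = M₂ − M₁ = 14460.4257 − 19952.5557 = -5492.13 million.

-5492.1 million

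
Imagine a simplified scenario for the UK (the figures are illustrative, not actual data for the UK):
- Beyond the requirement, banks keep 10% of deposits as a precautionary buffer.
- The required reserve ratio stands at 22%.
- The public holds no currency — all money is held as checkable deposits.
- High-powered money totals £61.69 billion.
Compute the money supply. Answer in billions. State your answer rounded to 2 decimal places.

£192.78 billion

The money multiplier is m = 1 / (rr + e) = 1 / (0.22 + 0.1) = 3.12500.
So M = m × MB = 3.12500 × 61.69 ≈ 192.7812 billion.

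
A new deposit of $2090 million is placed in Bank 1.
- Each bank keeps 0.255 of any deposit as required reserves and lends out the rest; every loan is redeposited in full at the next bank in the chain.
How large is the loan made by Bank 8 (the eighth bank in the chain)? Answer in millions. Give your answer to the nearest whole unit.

Each bank lends a fraction (1 − rr) = 0.7450 of the deposit it receives, so Bank 8 receives 2090·0.7450^7 and lends 2090·0.7450^8 ≈ 198.3337 million.

$198 million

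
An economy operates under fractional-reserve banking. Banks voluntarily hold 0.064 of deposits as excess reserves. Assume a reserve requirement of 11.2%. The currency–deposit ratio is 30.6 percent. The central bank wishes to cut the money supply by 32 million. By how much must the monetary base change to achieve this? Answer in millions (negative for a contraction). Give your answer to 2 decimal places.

The money multiplier is m = (1 + c) / (rr + e + c) = (1 + 0.306) / (0.112 + 0.064 + 0.306) ≈ 2.70954.
ΔMB = ΔM / m = (−32) / 2.70954 ≈ -11.8101 million.

-11.81 million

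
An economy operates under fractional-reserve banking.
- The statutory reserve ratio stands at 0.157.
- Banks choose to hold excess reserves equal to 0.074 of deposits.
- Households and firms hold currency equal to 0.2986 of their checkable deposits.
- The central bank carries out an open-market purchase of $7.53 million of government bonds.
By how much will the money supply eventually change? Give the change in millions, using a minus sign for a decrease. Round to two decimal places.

$18.46 million

The money multiplier is m = (1 + c) / (rr + e + c) = (1 + 0.2986) / (0.157 + 0.074 + 0.2986) ≈ 2.4520.
The purchase adds 7.53 million of base, so ΔM = m × ΔMB = 2.4520 × (+7.53) ≈ 18.4636 million.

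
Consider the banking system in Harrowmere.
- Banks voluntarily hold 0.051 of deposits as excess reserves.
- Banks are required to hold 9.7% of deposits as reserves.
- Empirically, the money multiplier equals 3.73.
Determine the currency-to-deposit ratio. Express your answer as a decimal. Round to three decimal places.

0.164

Using m = 3.73. From m = (1 + c)/(c + rr + e), rearranging gives 1 + c = m·(c + rr + e), so c·(1 − m) = m·(rr + e) − 1.
Hence c = [m·(rr + e) − 1]/(1 − m) = [3.73 × (0.097 + 0.051) − 1] / (1 − 3.73) ≈ 0.164088.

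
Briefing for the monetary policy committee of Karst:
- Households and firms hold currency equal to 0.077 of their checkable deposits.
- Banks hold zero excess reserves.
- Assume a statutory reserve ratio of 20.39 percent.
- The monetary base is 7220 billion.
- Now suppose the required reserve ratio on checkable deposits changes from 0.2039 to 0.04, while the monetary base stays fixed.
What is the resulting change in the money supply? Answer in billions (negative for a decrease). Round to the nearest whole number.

Initially m₁ = (1 + 0.077) / (0.2039 + 0.077) ≈ 3.83410, so M₁ = 3.83410 × 7220 = 27682.202 billion.
After the change m₂ = (1 + 0.077) / (0.04 + 0.077) ≈ 9.20513, so M₂ = 9.20513 × 7220 = 66461.0386 billion.
ΔM = M₂ − M₁ = 66461.0386 − 27682.202 = 38778.8366 billion.

38779 billion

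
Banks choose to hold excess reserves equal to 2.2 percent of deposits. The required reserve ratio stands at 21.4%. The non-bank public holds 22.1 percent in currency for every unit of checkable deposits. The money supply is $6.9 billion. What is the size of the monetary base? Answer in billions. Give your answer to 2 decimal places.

$2.58 billion

The money multiplier is m = (1 + c) / (rr + e + c) = (1 + 0.221) / (0.214 + 0.022 + 0.221) ≈ 2.6718.
MB = M / m = 6.9 / 2.6718 ≈ 2.5825 billion.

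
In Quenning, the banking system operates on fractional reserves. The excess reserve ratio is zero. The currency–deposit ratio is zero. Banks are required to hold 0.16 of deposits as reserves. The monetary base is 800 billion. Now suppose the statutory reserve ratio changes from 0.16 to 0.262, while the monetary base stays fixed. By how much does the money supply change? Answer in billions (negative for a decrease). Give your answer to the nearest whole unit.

Initially m₁ = 1 / (0.16) = 6.25, so M₁ = 6.25 × 800 = 5000 billion.
After the change m₂ = 1 / (0.262) ≈ 3.8168, so M₂ = 3.8168 × 800 = 3053.44 billion.
ΔM = M₂ − M₁ = 3053.44 − 5000 = -1946.56 billion.

-1947 billion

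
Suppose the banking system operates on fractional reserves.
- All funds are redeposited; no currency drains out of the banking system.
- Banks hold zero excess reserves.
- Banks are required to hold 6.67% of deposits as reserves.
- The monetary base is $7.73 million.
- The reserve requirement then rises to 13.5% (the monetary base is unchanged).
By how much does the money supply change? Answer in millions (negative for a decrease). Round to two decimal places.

-58.63 million

Initially m₁ = 1 / (0.0667) ≈ 14.9925, so M₁ = 14.9925 × 7.73 ≈ 115.892 million.
After the change m₂ = 1 / (0.135) ≈ 7.4074, so M₂ = 7.4074 × 7.73 ≈ 57.2592 million.
ΔM = M₂ − M₁ = 57.2592 − 115.892 = -58.6328 million.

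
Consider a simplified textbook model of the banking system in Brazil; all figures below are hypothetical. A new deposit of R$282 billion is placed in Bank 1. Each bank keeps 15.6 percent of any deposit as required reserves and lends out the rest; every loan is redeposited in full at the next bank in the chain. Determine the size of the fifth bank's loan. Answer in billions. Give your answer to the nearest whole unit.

Each bank lends a fraction (1 − rr) = 0.8440 of the deposit it receives, so Bank 5 receives 282·0.8440^4 and lends 282·0.8440^5 ≈ 120.7706 billion.

R$121 billion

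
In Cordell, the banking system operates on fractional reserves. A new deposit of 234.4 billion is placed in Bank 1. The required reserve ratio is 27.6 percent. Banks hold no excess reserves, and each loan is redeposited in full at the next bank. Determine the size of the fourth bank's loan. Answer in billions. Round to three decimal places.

Each bank lends a fraction (1 − rr) = 0.7240 of the deposit it receives, so Bank 4 receives 234.4·0.7240^3 and lends 234.4·0.7240^4 ≈ 64.4039 billion.

64.404 billion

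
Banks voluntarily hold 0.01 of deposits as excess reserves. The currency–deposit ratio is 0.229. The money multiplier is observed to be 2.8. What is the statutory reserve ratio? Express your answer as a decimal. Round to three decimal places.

0.200

Using m = 2.8. Since m = (1 + c)/(c + rr + e), the denominator satisfies c + rr + e = (1 + c)/m = (1 + 0.229) / 2.8 ≈ 0.438929.
With c = 0.229 and e = 0.01, the statutory reserve ratio is 0.438929 − 0.229 − 0.01 = 0.199929.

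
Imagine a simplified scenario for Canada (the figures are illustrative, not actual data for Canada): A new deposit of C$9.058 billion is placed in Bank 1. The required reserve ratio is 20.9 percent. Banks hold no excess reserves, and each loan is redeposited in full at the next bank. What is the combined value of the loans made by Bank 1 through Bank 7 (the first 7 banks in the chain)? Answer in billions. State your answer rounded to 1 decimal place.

C$27.6 billion

Bank i lends (1 − rr)^i of the original deposit: Bank 1 lends 9.058·0.7910 ≈ 7.1649, Bank 2 lends 9.058·0.7910² ≈ 5.6674, and so on.
Summing a geometric series: total = 9.058·[0.7910·(1 − 0.7910^7) / (1 − 0.7910)] ≈ 27.6397 billion.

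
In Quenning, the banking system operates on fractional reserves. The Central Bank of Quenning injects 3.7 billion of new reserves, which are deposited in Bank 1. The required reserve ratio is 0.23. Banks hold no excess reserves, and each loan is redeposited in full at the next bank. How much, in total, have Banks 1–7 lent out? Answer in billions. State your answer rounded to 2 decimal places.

Bank i lends (1 − rr)^i of the original deposit: Bank 1 lends 3.7·0.7700 = 2.8490, Bank 2 lends 3.7·0.7700² ≈ 2.1937, and so on.
Summing a geometric series: total = 3.7·[0.7700·(1 − 0.7700^7) / (1 − 0.7700)] ≈ 10.3990 billion.

10.40 billion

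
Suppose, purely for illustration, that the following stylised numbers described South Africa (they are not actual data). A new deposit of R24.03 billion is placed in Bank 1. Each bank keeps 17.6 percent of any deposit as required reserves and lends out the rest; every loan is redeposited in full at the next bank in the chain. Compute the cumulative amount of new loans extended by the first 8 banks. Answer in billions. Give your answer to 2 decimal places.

R88.59 billion

Bank i lends (1 − rr)^i of the original deposit: Bank 1 lends 24.03·0.8240 ≈ 19.8007, Bank 2 lends 24.03·0.8240² ≈ 16.3158, and so on.
Summing a geometric series: total = 24.03·[0.8240·(1 − 0.8240^8) / (1 − 0.8240)] ≈ 88.5937 billion.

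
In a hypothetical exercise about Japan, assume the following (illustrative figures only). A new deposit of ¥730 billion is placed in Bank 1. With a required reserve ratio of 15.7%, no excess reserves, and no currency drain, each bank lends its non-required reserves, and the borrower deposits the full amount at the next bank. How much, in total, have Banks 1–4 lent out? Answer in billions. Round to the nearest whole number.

¥1940 billion

Bank i lends (1 − rr)^i of the original deposit: Bank 1 lends 730·0.8430 = 615.3900, Bank 2 lends 730·0.8430² ≈ 518.7738, and so on.
Summing a geometric series: total = 730·[0.8430·(1 − 0.8430^4) / (1 − 0.8430)] ≈ 1940.1561 billion.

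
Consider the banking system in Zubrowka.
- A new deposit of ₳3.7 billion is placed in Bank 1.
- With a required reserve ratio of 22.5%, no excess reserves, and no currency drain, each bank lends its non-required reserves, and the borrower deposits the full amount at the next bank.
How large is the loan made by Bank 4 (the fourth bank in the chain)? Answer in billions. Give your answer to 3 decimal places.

Each bank lends a fraction (1 − rr) = 0.7750 of the deposit it receives, so Bank 4 receives 3.7·0.7750^3 and lends 3.7·0.7750^4 ≈ 1.3348 billion.

₳1.335 billion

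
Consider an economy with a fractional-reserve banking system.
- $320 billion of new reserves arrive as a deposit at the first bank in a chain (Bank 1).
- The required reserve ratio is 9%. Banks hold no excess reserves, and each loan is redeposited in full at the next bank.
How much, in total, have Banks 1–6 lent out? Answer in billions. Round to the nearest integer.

Bank i lends (1 − rr)^i of the original deposit: Bank 1 lends 320·0.9100 = 291.2000, Bank 2 lends 320·0.9100² = 264.9920, and so on.
Summing a geometric series: total = 320·[0.9100·(1 − 0.9100^6) / (1 − 0.9100)] ≈ 1398.1830 billion.

$1398 billion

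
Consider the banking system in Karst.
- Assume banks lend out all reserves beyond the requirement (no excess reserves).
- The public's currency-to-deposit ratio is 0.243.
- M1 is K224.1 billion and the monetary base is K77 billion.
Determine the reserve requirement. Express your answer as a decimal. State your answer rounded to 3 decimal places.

Using m = M/MB = 224.1/77 ≈ 2.910390. Since m = (1 + c)/(c + rr + e), the denominator satisfies c + rr + e = (1 + c)/m = (1 + 0.243) / 2.910390 ≈ 0.427091.
With c = 0.243 and e = 0, the reserve requirement is 0.427091 − 0.243 − 0 = 0.184091.

0.184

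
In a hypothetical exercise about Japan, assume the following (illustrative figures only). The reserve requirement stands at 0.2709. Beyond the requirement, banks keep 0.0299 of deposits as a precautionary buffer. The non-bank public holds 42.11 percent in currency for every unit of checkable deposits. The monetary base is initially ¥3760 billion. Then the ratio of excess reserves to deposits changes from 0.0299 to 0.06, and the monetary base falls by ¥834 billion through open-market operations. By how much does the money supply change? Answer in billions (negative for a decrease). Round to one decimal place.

Before: m₁ = (1 + 0.4211) / (0.2709 + 0.0299 + 0.4211) ≈ 1.968555, MB₁ = 3760, so M₁ = 1.968555 × 3760 = 7401.7668 billion.
After: m₂ = (1 + 0.4211) / (0.2709 + 0.06 + 0.4211) ≈ 1.889761, MB₂ = 3760 − 834 = 2926, so M₂ = 1.889761 × 2926 ≈ 5529.4407 billion.
ΔM = M₂ − M₁ = 5529.4407 − 7401.7668 = -1872.3261 billion.

-1872.3 billion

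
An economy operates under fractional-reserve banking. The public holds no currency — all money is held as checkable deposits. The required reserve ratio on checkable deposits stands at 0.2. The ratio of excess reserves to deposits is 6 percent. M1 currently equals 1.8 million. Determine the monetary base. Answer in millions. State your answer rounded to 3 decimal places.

The money multiplier is m = 1 / (rr + e) = 1 / (0.2 + 0.06) ≈ 3.84615.
MB = M / m = 1.8 / 3.84615 ≈ 0.468 million.

0.468 million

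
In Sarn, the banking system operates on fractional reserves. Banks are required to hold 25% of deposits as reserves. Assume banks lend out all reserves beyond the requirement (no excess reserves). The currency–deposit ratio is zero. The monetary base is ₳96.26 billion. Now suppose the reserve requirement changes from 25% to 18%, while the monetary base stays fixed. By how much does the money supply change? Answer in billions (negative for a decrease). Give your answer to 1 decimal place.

₳149.7 billion

Initially m₁ = 1 / (0.25) = 4, so M₁ = 4 × 96.26 = 385.04 billion.
After the change m₂ = 1 / (0.18) ≈ 5.5556, so M₂ = 5.5556 × 96.26 ≈ 534.7821 billion.
ΔM = M₂ − M₁ = 534.7821 − 385.04 = 149.7421 billion.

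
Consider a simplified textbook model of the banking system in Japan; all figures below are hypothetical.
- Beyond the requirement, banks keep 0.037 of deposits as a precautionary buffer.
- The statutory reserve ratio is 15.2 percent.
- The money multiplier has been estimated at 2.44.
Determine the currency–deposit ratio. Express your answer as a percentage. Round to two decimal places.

Using m = 2.44. From m = (1 + c)/(c + rr + e), rearranging gives 1 + c = m·(c + rr + e), so c·(1 − m) = m·(rr + e) − 1.
Hence c = [m·(rr + e) − 1]/(1 − m) = [2.44 × (0.152 + 0.037) − 1] / (1 − 2.44) ≈ 0.374194.

37.42%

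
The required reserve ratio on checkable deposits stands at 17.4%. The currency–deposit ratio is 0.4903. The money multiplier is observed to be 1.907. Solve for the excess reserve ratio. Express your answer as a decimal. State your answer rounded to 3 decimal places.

Using m = 1.907. Since m = (1 + c)/(c + rr + e), the denominator satisfies c + rr + e = (1 + c)/m = (1 + 0.4903) / 1.907 ≈ 0.781489.
With c = 0.4903 and rr = 0.174, the excess reserve ratio is 0.781489 − 0.4903 − 0.174 = 0.117189.

0.117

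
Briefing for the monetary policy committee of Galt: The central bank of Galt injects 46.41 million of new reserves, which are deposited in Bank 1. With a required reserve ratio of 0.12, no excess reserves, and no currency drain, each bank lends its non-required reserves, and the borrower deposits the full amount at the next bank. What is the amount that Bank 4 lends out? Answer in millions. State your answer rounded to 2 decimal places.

Each bank lends a fraction (1 − rr) = 0.8800 of the deposit it receives, so Bank 4 receives 46.41·0.8800^3 and lends 46.41·0.8800^4 ≈ 27.8319 million.

27.83 million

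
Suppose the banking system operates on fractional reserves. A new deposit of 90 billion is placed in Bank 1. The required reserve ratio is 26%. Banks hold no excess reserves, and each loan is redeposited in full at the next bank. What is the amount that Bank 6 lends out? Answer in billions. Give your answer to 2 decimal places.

Each bank lends a fraction (1 − rr) = 0.7400 of the deposit it receives, so Bank 6 receives 90·0.7400^5 and lends 90·0.7400^6 ≈ 14.7786 billion.

14.78 billion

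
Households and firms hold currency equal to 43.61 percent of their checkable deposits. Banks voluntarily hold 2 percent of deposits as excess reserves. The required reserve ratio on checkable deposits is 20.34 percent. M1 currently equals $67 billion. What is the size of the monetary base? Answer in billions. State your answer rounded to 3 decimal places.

The money multiplier is m = (1 + c) / (rr + e + c) = (1 + 0.4361) / (0.2034 + 0.02 + 0.4361) ≈ 2.177559.
MB = M / m = 67 / 2.177559 ≈ 30.7684 billion.

$30.768 billion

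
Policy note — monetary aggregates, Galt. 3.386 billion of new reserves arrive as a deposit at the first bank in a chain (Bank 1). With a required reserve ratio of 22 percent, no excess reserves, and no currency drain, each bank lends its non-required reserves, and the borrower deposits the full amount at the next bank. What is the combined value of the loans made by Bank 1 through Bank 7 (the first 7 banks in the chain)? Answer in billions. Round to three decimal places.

Bank i lends (1 − rr)^i of the original deposit: Bank 1 lends 3.386·0.7800 ≈ 2.6411, Bank 2 lends 3.386·0.7800² ≈ 2.0600, and so on.
Summing a geometric series: total = 3.386·[0.7800·(1 − 0.7800^7) / (1 − 0.7800)] ≈ 9.8962 billion.

9.896 billion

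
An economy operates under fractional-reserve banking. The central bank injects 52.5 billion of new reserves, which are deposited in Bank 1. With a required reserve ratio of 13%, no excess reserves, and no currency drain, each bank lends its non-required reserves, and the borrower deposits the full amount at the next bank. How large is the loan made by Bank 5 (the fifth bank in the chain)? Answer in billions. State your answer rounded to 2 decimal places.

Each bank lends a fraction (1 − rr) = 0.8700 of the deposit it receives, so Bank 5 receives 52.5·0.8700^4 and lends 52.5·0.8700^5 ≈ 26.1671 billion.

26.17 billion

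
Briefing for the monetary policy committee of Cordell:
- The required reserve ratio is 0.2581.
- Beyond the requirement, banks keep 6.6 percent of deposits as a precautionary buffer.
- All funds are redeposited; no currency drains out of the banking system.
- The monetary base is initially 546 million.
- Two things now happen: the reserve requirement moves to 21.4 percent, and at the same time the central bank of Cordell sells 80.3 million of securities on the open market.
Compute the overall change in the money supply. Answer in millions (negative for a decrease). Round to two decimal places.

Before: m₁ = 1 / (0.2581 + 0.066) ≈ 3.085467, MB₁ = 546, so M₁ = 3.085467 × 546 ≈ 1684.665 million.
After: m₂ = 1 / (0.214 + 0.066) ≈ 3.571429, MB₂ = 546 − 80.3 = 465.7, so M₂ = 3.571429 × 465.7 ≈ 1663.2145 million.
ΔM = M₂ − M₁ = 1663.2145 − 1684.665 = -21.4505 million.

-21.45 million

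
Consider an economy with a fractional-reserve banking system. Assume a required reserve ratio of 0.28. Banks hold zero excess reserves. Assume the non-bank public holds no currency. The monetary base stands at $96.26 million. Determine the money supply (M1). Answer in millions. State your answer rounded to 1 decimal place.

$343.8 million

With no currency drain or excess reserves, the money multiplier is m = 1/rr = 1/0.28 ≈ 3.5714.
Money supply M = m × MB = 3.5714 × 96.26 ≈ 343.783 million.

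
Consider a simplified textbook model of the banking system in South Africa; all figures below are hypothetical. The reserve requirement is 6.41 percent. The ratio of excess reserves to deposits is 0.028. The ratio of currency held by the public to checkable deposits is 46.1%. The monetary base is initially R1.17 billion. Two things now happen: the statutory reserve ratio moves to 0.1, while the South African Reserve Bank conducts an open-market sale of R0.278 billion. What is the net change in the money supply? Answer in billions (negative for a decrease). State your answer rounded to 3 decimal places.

Before: m₁ = (1 + 0.461) / (0.0641 + 0.028 + 0.461) ≈ 2.64148, MB₁ = 1.17, so M₁ = 2.64148 × 1.17 ≈ 3.0905 billion.
After: m₂ = (1 + 0.461) / (0.1 + 0.028 + 0.461) ≈ 2.48048, MB₂ = 1.17 − 0.278 = 0.892, so M₂ = 2.48048 × 0.892 ≈ 2.2126 billion.
ΔM = M₂ − M₁ = 2.2126 − 3.0905 = -0.8779 billion.

-0.878 billion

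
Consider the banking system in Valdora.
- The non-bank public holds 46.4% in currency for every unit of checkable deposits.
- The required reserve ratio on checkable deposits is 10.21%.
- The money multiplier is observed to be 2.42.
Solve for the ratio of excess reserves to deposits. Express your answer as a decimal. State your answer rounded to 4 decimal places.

Using m = 2.42. Since m = (1 + c)/(c + rr + e), the denominator satisfies c + rr + e = (1 + c)/m = (1 + 0.464) / 2.42 ≈ 0.604959.
With c = 0.464 and rr = 0.1021, the ratio of excess reserves to deposits is 0.604959 − 0.464 − 0.1021 = 0.038859.

0.0389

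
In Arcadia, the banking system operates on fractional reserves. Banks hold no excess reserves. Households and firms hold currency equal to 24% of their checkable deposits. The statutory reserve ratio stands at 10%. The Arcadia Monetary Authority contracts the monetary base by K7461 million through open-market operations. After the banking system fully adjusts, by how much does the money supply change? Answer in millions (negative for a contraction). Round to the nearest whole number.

The money multiplier is m = (1 + c) / (rr + c) = (1 + 0.24) / (0.1 + 0.24) ≈ 3.64706.
The sale removes 7461 million of base, so ΔM = m × ΔMB = 3.64706 × (−7461) ≈ -27210.7147 million.

-27211 million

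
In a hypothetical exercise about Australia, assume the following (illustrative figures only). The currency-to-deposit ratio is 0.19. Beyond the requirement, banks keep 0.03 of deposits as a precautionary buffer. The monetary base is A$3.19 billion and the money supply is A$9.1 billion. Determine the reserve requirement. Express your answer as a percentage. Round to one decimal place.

Using m = M/MB = 9.1/3.19 ≈ 2.852665. Since m = (1 + c)/(c + rr + e), the denominator satisfies c + rr + e = (1 + c)/m = (1 + 0.19) / 2.852665 ≈ 0.417154.
With c = 0.19 and e = 0.03, the reserve requirement is 0.417154 − 0.19 − 0.03 = 0.197154.

19.7%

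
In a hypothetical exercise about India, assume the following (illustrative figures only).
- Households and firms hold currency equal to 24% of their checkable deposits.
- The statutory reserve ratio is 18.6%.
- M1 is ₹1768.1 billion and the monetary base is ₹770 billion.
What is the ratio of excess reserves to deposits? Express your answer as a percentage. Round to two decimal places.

11.40%

Using m = M/MB = 1768.1/770 ≈ 2.296234. Since m = (1 + c)/(c + rr + e), the denominator satisfies c + rr + e = (1 + c)/m = (1 + 0.24) / 2.296234 ≈ 0.540015.
With c = 0.24 and rr = 0.186, the ratio of excess reserves to deposits is 0.540015 − 0.24 − 0.186 = 0.114015.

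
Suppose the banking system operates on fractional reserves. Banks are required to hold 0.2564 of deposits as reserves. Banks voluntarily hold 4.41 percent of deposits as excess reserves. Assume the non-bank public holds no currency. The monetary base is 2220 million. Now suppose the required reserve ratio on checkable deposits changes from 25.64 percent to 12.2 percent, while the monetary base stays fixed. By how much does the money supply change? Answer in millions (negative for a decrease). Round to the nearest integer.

Initially m₁ = 1 / (0.2564 + 0.0441) ≈ 3.32779, so M₁ = 3.32779 × 2220 = 7387.6938 million.
After the change m₂ = 1 / (0.122 + 0.0441) ≈ 6.02047, so M₂ = 6.02047 × 2220 = 13365.4434 million.
ΔM = M₂ − M₁ = 13365.4434 − 7387.6938 = 5977.7496 million.

5978 million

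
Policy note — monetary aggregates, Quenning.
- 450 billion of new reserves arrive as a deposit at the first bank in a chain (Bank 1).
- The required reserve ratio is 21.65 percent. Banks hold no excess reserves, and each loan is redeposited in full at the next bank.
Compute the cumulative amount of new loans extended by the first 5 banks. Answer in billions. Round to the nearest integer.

Bank i lends (1 − rr)^i of the original deposit: Bank 1 lends 450·0.7835 = 352.5750, Bank 2 lends 450·0.7835² ≈ 276.2425, and so on.
Summing a geometric series: total = 450·[0.7835·(1 − 0.7835^5) / (1 − 0.7835)] ≈ 1147.6952 billion.

1148 billion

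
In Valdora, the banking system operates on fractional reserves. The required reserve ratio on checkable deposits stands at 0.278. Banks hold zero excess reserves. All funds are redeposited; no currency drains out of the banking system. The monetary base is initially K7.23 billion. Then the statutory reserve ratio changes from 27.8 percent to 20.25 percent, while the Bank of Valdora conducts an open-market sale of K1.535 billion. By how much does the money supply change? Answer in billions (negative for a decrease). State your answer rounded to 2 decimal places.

K2.12 billion

Before: m₁ = 1 / (0.278) ≈ 3.5971, MB₁ = 7.23, so M₁ = 3.5971 × 7.23 ≈ 26.007 billion.
After: m₂ = 1 / (0.2025) ≈ 4.9383, MB₂ = 7.23 − 1.535 = 5.695, so M₂ = 4.9383 × 5.695 ≈ 28.1236 billion.
ΔM = M₂ − M₁ = 28.1236 − 26.007 = 2.1166 billion.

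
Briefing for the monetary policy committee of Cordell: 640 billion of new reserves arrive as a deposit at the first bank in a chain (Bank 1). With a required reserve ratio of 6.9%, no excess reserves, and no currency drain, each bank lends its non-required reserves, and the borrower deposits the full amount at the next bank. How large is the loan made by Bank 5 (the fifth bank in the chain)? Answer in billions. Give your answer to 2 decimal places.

Each bank lends a fraction (1 − rr) = 0.9310 of the deposit it receives, so Bank 5 receives 640·0.9310^4 and lends 640·0.9310^5 ≈ 447.6395 billion.

447.64 billion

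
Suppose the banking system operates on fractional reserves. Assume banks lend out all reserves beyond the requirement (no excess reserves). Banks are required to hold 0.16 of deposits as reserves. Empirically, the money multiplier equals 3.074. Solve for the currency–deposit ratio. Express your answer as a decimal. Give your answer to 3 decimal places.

0.245

Using m = 3.074. From m = (1 + c)/(c + rr + e), rearranging gives 1 + c = m·(c + rr + e), so c·(1 − m) = m·(rr + e) − 1.
Hence c = [m·(rr + e) − 1]/(1 − m) = [3.074 × (0.16 + 0) − 1] / (1 − 3.074) ≈ 0.245014.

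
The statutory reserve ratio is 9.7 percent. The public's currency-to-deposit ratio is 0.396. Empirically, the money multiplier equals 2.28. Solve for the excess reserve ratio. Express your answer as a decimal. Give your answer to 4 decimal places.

Using m = 2.28. Since m = (1 + c)/(c + rr + e), the denominator satisfies c + rr + e = (1 + c)/m = (1 + 0.396) / 2.28 ≈ 0.612281.
With c = 0.396 and rr = 0.097, the excess reserve ratio is 0.612281 − 0.396 − 0.097 = 0.119281.

0.1193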